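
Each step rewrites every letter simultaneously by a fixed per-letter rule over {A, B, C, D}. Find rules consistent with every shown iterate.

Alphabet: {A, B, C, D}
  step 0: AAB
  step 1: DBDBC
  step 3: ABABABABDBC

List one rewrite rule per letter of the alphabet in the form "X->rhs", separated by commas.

  step 0 ⇒ step 1: AAB ⇒ DB·DB·C
    A ↦ DB
    B ↦ C
    C ↦ AB  (constrained at step 1)
    D ↦ C  (constrained at step 1)

A->DB, B->C, C->AB, D->C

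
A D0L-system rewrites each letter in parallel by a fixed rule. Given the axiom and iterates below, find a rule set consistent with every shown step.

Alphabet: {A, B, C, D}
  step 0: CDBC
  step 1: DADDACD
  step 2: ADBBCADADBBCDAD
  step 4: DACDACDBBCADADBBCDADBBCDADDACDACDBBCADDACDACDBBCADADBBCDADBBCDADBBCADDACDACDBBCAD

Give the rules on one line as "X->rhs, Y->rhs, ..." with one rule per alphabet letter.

  step 1 ⇒ step 2: DADDACD ⇒ AD·BBC·AD·AD·BBC·D·AD
    A ↦ BBC
    C ↦ D
    D ↦ AD
  step 0 ⇒ step 1: CDBC ⇒ D·AD·DAC·D
    B ↦ DAC

A->BBC, B->DAC, C->D, D->AD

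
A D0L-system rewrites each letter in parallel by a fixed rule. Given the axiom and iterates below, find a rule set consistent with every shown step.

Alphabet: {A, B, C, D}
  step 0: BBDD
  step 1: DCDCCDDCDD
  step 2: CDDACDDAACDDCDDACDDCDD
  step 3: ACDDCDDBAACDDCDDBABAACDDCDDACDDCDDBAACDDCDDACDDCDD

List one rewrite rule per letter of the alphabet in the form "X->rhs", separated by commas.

  step 2 ⇒ step 3: CDDACDDAACDDCDDACDDCDD ⇒ A·CDD·CDD·BA·A·CDD·CDD·BA·BA·A·CDD·CDD·A·CDD·CDD·BA·A·CDD·CDD·A·CDD·CDD
    A ↦ BA
    C ↦ A
    D ↦ CDD
  step 0 ⇒ step 1: BBDD ⇒ DC·DC·CDD·CDD
    B ↦ DC

A->BA, B->DC, C->A, D->CDD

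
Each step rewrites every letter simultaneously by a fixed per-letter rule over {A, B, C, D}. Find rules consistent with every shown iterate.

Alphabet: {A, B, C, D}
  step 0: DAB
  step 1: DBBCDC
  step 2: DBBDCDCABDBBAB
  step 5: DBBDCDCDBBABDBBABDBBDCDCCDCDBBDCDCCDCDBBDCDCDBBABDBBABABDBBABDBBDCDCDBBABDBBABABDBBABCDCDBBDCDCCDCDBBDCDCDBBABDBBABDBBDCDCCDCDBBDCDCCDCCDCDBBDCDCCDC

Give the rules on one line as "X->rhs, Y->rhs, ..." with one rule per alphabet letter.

  step 1 ⇒ step 2: DBBCDC ⇒ DBB·DC·DC·AB·DBB·AB
    B ↦ DC
    C ↦ AB
    D ↦ DBB
  step 0 ⇒ step 1: DAB ⇒ DBB·C·DC
    A ↦ C

A->C, B->DC, C->AB, D->DBB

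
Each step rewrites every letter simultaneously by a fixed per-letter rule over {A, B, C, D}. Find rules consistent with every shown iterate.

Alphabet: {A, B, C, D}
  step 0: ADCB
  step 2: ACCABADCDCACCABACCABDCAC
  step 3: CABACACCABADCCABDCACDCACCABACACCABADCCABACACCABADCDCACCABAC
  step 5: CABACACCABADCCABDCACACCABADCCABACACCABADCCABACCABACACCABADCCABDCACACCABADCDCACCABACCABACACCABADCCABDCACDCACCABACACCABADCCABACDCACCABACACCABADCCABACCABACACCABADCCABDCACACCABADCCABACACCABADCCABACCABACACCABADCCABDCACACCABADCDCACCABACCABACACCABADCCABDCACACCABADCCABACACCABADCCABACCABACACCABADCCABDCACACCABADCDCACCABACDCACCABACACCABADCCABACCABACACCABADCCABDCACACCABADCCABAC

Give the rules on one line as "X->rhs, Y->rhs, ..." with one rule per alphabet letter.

A->CAB, B->ADC, C->AC, D->DC

  step 2 ⇒ step 3: ACCABADCDCACCABACCABDCAC ⇒ CAB·AC·AC·CAB·ADC·CAB·DC·AC·DC·AC·CAB·AC·AC·CAB·ADC·CAB·AC·AC·CAB·ADC·DC·AC·CAB·AC
    A ↦ CAB
    B ↦ ADC
    C ↦ AC
    D ↦ DC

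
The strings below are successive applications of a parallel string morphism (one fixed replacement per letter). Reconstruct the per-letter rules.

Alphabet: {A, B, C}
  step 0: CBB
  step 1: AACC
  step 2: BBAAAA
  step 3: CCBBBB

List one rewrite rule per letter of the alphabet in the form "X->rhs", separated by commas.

A->B, B->C, C->AA

  step 2 ⇒ step 3: BBAAAA ⇒ C·C·B·B·B·B
    A ↦ B
    B ↦ C
  step 0 ⇒ step 1: CBB ⇒ AA·C·C
    C ↦ AA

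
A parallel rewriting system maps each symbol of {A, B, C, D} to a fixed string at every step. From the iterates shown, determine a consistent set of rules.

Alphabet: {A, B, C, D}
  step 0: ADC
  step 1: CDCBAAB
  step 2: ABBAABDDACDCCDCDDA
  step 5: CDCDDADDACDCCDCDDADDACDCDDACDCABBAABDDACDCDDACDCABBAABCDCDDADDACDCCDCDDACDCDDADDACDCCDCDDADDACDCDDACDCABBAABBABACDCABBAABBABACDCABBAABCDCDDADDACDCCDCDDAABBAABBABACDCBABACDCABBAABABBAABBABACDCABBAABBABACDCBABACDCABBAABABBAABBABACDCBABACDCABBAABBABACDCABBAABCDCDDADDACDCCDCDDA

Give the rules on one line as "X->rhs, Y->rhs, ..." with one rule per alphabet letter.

A->CDC, B->DDA, C->AB, D->BA

  step 1 ⇒ step 2: CDCBAAB ⇒ AB·BA·AB·DDA·CDC·CDC·DDA
    A ↦ CDC
    B ↦ DDA
    C ↦ AB
    D ↦ BA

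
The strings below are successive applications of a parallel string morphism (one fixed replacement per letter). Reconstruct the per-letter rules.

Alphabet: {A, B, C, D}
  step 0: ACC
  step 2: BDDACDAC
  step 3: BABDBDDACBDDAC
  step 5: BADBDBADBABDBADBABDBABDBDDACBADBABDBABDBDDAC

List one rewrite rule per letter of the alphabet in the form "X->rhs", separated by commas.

A->D, B->BA, C->AC, D->BD

  step 2 ⇒ step 3: BDDACDAC ⇒ BA·BD·BD·D·AC·BD·D·AC
    A ↦ D
    B ↦ BA
    C ↦ AC
    D ↦ BD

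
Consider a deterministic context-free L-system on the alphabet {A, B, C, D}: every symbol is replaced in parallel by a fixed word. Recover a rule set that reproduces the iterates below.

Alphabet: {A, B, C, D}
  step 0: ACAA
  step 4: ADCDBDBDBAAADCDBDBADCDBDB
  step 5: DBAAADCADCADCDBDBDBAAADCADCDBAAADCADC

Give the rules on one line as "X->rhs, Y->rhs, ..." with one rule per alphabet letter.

A->DB, B->DC, C->A, D->A

  step 4 ⇒ step 5: ADCDBDBDBAAADCDBDBADCDBDB ⇒ DB·A·A·A·DC·A·DC·A·DC·DB·DB·DB·A·A·A·DC·A·DC·DB·A·A·A·DC·A·DC
    A ↦ DB
    B ↦ DC
    C ↦ A
    D ↦ A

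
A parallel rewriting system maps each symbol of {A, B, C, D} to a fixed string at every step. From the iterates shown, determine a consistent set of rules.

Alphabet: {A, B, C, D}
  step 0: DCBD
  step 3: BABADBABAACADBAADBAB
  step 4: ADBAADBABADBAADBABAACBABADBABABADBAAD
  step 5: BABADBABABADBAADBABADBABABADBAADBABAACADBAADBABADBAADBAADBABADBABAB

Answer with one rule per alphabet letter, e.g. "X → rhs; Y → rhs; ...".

A->BA, B->AD, C->AC, D->B

  step 4 ⇒ step 5: ADBAADBABADBAADBABAACBABADBABABADBAAD ⇒ BA·B·AD·BA·BA·B·AD·BA·AD·BA·B·AD·BA·BA·B·AD·BA·AD·BA·BA·AC·AD·BA·AD·BA·B·AD·BA·AD·BA·AD·BA·B·AD·BA·BA·B
    A ↦ BA
    B ↦ AD
    C ↦ AC
    D ↦ B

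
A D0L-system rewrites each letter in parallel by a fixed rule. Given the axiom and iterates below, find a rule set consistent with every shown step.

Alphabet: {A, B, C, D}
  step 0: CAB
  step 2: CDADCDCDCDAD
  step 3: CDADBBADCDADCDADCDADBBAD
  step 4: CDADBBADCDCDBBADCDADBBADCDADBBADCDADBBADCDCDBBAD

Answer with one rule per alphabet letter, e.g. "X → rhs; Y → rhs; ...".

A->BB, B->CD, C->CD, D->AD

  step 3 ⇒ step 4: CDADBBADCDADCDADCDADBBAD ⇒ CD·AD·BB·AD·CD·CD·BB·AD·CD·AD·BB·AD·CD·AD·BB·AD·CD·AD·BB·AD·CD·CD·BB·AD
    A ↦ BB
    B ↦ CD
    C ↦ CD
    D ↦ AD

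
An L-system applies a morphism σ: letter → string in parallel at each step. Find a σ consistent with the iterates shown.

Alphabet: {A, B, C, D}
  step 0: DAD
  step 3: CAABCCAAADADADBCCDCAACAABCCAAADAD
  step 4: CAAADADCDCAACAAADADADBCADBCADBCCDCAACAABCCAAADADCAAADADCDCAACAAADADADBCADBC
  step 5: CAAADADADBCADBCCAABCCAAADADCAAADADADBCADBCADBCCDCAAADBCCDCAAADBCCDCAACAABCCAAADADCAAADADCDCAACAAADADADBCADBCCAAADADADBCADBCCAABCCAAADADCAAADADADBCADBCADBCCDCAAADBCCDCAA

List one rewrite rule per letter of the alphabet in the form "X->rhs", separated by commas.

  step 4 ⇒ step 5: CAAADADCDCAACAAADADADBCADBCADBCCDCAACAABCCAAADADCAAADADCDCAACAAADADADBCADBC ⇒ CAA·AD·AD·AD·BC·AD·BC·CAA·BC·CAA·AD·AD·CAA·AD·AD·AD·BC·AD·BC·AD·BC·CD·CAA·AD·BC·CD·CAA·AD·BC·CD·CAA·CAA·BC·CAA·AD·AD·CAA·AD·AD·CD·CAA·CAA·AD·AD·AD·BC·AD·BC·CAA·AD·AD·AD·BC·AD·BC·CAA·BC·CAA·AD·AD·CAA·AD·AD·AD·BC·AD·BC·AD·BC·CD·CAA·AD·BC·CD·CAA
    A ↦ AD
    B ↦ CD
    C ↦ CAA
    D ↦ BC

A->AD, B->CD, C->CAA, D->BC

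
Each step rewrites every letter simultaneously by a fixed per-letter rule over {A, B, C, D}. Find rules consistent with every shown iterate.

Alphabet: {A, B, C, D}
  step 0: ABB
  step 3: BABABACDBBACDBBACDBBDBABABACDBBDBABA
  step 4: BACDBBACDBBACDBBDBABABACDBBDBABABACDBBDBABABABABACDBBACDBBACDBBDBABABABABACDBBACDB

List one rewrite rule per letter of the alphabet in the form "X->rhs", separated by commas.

A->CDB, B->BA, C->BD, D->BA

  step 3 ⇒ step 4: BABABACDBBACDBBACDBBDBABABACDBBDBABA ⇒ BA·CDB·BA·CDB·BA·CDB·BD·BA·BA·BA·CDB·BD·BA·BA·BA·CDB·BD·BA·BA·BA·BA·BA·CDB·BA·CDB·BA·CDB·BD·BA·BA·BA·BA·BA·CDB·BA·CDB
    A ↦ CDB
    B ↦ BA
    C ↦ BD
    D ↦ BA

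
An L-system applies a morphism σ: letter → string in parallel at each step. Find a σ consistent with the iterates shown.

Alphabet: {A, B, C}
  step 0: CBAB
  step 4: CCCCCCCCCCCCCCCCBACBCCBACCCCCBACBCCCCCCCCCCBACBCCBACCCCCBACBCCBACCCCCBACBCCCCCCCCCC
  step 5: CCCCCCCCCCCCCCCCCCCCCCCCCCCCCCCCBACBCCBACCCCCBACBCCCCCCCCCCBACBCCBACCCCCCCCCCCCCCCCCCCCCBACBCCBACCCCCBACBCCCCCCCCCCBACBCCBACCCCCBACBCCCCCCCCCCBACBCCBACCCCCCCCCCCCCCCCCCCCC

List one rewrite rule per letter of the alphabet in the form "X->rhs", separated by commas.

A->B, B->BAC, C->CC

  step 4 ⇒ step 5: CCCCCCCCCCCCCCCCBACBCCBACCCCCBACBCCCCCCCCCCBACBCCBACCCCCBACBCCBACCCCCBACBCCCCCCCCCC ⇒ CC·CC·CC·CC·CC·CC·CC·CC·CC·CC·CC·CC·CC·CC·CC·CC·BAC·B·CC·BAC·CC·CC·BAC·B·CC·CC·CC·CC·CC·BAC·B·CC·BAC·CC·CC·CC·CC·CC·CC·CC·CC·CC·CC·BAC·B·CC·BAC·CC·CC·BAC·B·CC·CC·CC·CC·CC·BAC·B·CC·BAC·CC·CC·BAC·B·CC·CC·CC·CC·CC·BAC·B·CC·BAC·CC·CC·CC·CC·CC·CC·CC·CC·CC·CC
    A ↦ B
    B ↦ BAC
    C ↦ CC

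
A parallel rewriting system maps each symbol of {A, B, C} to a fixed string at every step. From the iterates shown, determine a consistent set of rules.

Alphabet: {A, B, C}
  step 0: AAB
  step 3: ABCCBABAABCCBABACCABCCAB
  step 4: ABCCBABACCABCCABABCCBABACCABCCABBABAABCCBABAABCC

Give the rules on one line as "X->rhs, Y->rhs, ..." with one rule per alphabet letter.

  step 3 ⇒ step 4: ABCCBABAABCCBABACCABCCAB ⇒ AB·CC·BA·BA·CC·AB·CC·AB·AB·CC·BA·BA·CC·AB·CC·AB·BA·BA·AB·CC·BA·BA·AB·CC
    A ↦ AB
    B ↦ CC
    C ↦ BA

A->AB, B->CC, C->BA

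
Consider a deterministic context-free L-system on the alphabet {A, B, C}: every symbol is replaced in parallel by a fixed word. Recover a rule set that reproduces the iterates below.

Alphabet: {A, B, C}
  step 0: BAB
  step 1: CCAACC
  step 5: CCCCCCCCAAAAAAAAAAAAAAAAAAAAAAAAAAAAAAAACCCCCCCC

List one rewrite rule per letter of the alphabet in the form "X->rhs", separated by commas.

A->AA, B->CC, C->B

  step 0 ⇒ step 1: BAB ⇒ CC·AA·CC
    A ↦ AA
    B ↦ CC
    C ↦ B  (constrained at step 1)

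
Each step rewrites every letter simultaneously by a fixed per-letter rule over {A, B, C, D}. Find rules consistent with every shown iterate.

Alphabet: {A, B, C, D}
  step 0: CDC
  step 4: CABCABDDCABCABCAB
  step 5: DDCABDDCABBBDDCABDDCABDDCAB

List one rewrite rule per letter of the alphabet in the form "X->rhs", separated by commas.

  step 4 ⇒ step 5: CABCABDDCABCABCAB ⇒ DD·C·AB·DD·C·AB·B·B·DD·C·AB·DD·C·AB·DD·C·AB
    A ↦ C
    B ↦ AB
    C ↦ DD
    D ↦ B

A->C, B->AB, C->DD, D->B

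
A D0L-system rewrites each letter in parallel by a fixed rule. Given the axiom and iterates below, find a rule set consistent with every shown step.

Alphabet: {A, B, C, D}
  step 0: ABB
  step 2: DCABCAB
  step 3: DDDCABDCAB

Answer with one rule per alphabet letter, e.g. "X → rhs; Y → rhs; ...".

A->C, B->AB, C->D, D->DD

  step 2 ⇒ step 3: DCABCAB ⇒ DD·D·C·AB·D·C·AB
    A ↦ C
    B ↦ AB
    C ↦ D
    D ↦ DD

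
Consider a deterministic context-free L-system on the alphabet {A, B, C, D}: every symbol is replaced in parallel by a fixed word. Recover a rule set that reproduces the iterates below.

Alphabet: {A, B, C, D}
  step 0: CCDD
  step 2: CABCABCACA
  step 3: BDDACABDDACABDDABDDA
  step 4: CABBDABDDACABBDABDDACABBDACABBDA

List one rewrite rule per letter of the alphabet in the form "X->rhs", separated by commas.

A->DA, B->CA, C->BD, D->B

  step 3 ⇒ step 4: BDDACABDDACABDDABDDA ⇒ CA·B·B·DA·BD·DA·CA·B·B·DA·BD·DA·CA·B·B·DA·CA·B·B·DA
    A ↦ DA
    B ↦ CA
    C ↦ BD
    D ↦ B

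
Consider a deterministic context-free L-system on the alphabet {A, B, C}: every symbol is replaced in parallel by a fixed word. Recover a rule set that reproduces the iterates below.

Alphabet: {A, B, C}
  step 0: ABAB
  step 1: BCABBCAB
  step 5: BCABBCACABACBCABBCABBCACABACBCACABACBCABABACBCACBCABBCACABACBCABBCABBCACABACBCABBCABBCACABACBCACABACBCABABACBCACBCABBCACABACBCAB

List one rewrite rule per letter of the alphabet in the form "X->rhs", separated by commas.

  step 0 ⇒ step 1: ABAB ⇒ BC·AB·BC·AB
    A ↦ BC
    B ↦ AB
    C ↦ AC  (constrained at step 1)

A->BC, B->AB, C->AC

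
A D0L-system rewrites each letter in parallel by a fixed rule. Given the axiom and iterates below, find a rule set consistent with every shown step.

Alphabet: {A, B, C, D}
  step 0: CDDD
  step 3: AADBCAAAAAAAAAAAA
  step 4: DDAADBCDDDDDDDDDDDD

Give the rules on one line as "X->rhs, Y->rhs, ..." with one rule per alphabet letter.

  step 3 ⇒ step 4: AADBCAAAAAAAAAAAA ⇒ D·D·AA·D·BC·D·D·D·D·D·D·D·D·D·D·D·D
    A ↦ D
    B ↦ D
    C ↦ BC
    D ↦ AA

A->D, B->D, C->BC, D->AA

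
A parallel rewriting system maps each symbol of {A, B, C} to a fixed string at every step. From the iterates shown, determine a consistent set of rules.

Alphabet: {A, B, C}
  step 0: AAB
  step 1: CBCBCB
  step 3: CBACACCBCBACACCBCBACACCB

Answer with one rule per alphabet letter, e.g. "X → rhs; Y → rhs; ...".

  step 0 ⇒ step 1: AAB ⇒ CB·CB·CB
    A ↦ CB
    B ↦ CB
    C ↦ AC  (constrained at step 1)

A->CB, B->CB, C->AC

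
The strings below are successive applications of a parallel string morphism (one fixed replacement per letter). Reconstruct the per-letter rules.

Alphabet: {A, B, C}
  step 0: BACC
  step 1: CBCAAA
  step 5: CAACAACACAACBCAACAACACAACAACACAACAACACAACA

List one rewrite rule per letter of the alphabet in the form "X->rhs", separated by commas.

A->CA, B->CB, C->A

  step 0 ⇒ step 1: BACC ⇒ CB·CA·A·A
    A ↦ CA
    B ↦ CB
    C ↦ A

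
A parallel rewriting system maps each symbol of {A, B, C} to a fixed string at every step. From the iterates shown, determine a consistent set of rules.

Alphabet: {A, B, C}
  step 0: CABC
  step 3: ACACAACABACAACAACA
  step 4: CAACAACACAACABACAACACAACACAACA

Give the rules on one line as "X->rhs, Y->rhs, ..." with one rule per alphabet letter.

A->CA, B->BA, C->A

  step 3 ⇒ step 4: ACACAACABACAACAACA ⇒ CA·A·CA·A·CA·CA·A·CA·BA·CA·A·CA·CA·A·CA·CA·A·CA
    A ↦ CA
    B ↦ BA
    C ↦ A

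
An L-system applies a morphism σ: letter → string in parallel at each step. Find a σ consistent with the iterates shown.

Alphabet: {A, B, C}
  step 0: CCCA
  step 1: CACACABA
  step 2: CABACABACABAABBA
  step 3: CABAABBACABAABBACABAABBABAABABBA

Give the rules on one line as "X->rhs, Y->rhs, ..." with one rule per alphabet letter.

  step 2 ⇒ step 3: CABACABACABAABBA ⇒ CA·BA·AB·BA·CA·BA·AB·BA·CA·BA·AB·BA·BA·AB·AB·BA
    A ↦ BA
    B ↦ AB
    C ↦ CA

A->BA, B->AB, C->CA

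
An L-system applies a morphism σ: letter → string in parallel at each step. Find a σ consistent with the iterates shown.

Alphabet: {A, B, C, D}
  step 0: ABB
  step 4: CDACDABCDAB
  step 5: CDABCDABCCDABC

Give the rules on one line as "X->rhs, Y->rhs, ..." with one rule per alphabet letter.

A->B, B->C, C->CD, D->A

  step 4 ⇒ step 5: CDACDABCDAB ⇒ CD·A·B·CD·A·B·C·CD·A·B·C
    A ↦ B
    B ↦ C
    C ↦ CD
    D ↦ A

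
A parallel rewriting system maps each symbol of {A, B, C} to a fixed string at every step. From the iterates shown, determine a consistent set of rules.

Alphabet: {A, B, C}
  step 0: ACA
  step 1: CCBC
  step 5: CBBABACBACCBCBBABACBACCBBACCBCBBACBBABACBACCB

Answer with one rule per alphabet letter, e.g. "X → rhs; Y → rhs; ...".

  step 0 ⇒ step 1: ACA ⇒ C·CB·C
    A ↦ C
    C ↦ CB
    B ↦ BA  (constrained at step 1)

A->C, B->BA, C->CB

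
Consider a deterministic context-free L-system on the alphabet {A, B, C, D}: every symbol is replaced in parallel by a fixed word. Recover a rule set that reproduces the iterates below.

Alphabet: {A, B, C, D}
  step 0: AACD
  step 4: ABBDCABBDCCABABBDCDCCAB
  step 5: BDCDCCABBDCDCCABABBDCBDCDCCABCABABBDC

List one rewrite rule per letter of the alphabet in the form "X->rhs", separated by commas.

A->B, B->DC, C->AB, D->C

  step 4 ⇒ step 5: ABBDCABBDCCABABBDCDCCAB ⇒ B·DC·DC·C·AB·B·DC·DC·C·AB·AB·B·DC·B·DC·DC·C·AB·C·AB·AB·B·DC
    A ↦ B
    B ↦ DC
    C ↦ AB
    D ↦ C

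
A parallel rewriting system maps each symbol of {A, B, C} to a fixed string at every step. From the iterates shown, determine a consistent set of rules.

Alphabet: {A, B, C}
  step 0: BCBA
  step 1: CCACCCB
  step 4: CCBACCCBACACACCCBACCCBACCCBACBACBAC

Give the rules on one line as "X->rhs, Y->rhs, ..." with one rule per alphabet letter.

A->B, B->CC, C->AC

  step 0 ⇒ step 1: BCBA ⇒ CC·AC·CC·B
    A ↦ B
    B ↦ CC
    C ↦ AC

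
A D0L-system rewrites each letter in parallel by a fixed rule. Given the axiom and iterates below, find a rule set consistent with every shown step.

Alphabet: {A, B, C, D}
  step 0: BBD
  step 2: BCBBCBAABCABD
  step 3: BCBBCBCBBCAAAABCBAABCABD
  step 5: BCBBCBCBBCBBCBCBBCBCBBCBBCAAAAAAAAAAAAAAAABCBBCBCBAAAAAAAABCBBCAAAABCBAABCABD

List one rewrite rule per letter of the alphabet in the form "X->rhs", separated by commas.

A->AA, B->BC, C->B, D->ABD

  step 2 ⇒ step 3: BCBBCBAABCABD ⇒ BC·B·BC·BC·B·BC·AA·AA·BC·B·AA·BC·ABD
    A ↦ AA
    B ↦ BC
    C ↦ B
    D ↦ ABD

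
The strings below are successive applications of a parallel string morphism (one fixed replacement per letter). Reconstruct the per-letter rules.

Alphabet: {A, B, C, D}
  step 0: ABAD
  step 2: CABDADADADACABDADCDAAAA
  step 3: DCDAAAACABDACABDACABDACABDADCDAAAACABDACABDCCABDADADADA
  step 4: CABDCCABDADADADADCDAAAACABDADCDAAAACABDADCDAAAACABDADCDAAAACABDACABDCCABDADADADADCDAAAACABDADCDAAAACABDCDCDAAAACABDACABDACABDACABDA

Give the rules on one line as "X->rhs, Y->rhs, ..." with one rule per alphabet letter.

  step 3 ⇒ step 4: DCDAAAACABDACABDACABDACABDADCDAAAACABDACABDCCABDADADADA ⇒ CAB·DC·CAB·DA·DA·DA·DA·DC·DA·AAA·CAB·DA·DC·DA·AAA·CAB·DA·DC·DA·AAA·CAB·DA·DC·DA·AAA·CAB·DA·CAB·DC·CAB·DA·DA·DA·DA·DC·DA·AAA·CAB·DA·DC·DA·AAA·CAB·DC·DC·DA·AAA·CAB·DA·CAB·DA·CAB·DA·CAB·DA
    A ↦ DA
    B ↦ AAA
    C ↦ DC
    D ↦ CAB

A->DA, B->AAA, C->DC, D->CAB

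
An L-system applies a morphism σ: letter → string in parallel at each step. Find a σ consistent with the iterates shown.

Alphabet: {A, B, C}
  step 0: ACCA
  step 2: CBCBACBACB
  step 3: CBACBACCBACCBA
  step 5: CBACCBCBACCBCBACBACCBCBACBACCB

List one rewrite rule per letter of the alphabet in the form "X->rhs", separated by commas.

  step 2 ⇒ step 3: CBCBACBACB ⇒ CB·A·CB·A·C·CB·A·C·CB·A
    A ↦ C
    B ↦ A
    C ↦ CB

A->C, B->A, C->CB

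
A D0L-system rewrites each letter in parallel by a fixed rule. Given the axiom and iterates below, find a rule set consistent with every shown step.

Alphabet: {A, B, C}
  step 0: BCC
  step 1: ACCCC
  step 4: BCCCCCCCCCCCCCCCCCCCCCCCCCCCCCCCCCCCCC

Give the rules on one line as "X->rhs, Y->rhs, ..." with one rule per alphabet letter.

A->BC, B->A, C->CC

  step 0 ⇒ step 1: BCC ⇒ A·CC·CC
    B ↦ A
    C ↦ CC
    A ↦ BC  (constrained at step 1)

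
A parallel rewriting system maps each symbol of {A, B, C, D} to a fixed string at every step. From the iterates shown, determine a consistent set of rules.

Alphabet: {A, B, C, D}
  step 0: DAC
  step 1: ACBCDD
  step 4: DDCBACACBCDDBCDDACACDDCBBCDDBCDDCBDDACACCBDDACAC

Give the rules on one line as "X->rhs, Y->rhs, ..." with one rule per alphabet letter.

  step 0 ⇒ step 1: DAC ⇒ AC·BC·DD
    A ↦ BC
    C ↦ DD
    D ↦ AC
    B ↦ CB  (constrained at step 1)

A->BC, B->CB, C->DD, D->AC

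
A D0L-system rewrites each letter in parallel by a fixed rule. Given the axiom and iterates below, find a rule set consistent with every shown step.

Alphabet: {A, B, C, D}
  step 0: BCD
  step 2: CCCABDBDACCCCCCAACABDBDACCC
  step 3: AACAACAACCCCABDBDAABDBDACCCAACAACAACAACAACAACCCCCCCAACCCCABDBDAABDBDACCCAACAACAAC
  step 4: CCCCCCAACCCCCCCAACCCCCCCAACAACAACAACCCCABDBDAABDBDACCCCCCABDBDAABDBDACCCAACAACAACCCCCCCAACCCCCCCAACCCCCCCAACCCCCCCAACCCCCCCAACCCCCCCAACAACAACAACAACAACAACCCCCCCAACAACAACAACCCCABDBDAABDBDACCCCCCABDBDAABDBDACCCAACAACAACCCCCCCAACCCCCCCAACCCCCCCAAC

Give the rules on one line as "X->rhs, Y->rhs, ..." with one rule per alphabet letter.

A->CCC, B->ABD, C->AAC, D->BDA

  step 3 ⇒ step 4: AACAACAACCCCABDBDAABDBDACCCAACAACAACAACAACAACCCCCCCAACCCCABDBDAABDBDACCCAACAACAAC ⇒ CCC·CCC·AAC·CCC·CCC·AAC·CCC·CCC·AAC·AAC·AAC·AAC·CCC·ABD·BDA·ABD·BDA·CCC·CCC·ABD·BDA·ABD·BDA·CCC·AAC·AAC·AAC·CCC·CCC·AAC·CCC·CCC·AAC·CCC·CCC·AAC·CCC·CCC·AAC·CCC·CCC·AAC·CCC·CCC·AAC·AAC·AAC·AAC·AAC·AAC·AAC·CCC·CCC·AAC·AAC·AAC·AAC·CCC·ABD·BDA·ABD·BDA·CCC·CCC·ABD·BDA·ABD·BDA·CCC·AAC·AAC·AAC·CCC·CCC·AAC·CCC·CCC·AAC·CCC·CCC·AAC
    A ↦ CCC
    B ↦ ABD
    C ↦ AAC
    D ↦ BDA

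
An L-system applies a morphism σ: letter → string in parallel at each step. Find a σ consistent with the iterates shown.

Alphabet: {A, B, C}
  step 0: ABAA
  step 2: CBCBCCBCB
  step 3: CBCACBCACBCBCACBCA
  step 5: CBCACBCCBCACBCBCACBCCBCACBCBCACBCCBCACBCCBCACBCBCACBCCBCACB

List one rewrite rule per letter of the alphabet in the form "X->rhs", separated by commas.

A->C, B->CA, C->CB

  step 2 ⇒ step 3: CBCBCCBCB ⇒ CB·CA·CB·CA·CB·CB·CA·CB·CA
    B ↦ CA
    C ↦ CB
    A ↦ C  (constrained at step 0)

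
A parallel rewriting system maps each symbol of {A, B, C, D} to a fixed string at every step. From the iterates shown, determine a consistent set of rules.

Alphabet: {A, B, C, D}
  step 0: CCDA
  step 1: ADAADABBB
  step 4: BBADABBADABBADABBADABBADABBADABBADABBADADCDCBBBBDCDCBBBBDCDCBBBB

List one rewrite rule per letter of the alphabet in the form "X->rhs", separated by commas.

  step 0 ⇒ step 1: CCDA ⇒ ADA·ADA·BB·B
    A ↦ B
    C ↦ ADA
    D ↦ BB
    B ↦ DC  (constrained at step 1)

A->B, B->DC, C->ADA, D->BB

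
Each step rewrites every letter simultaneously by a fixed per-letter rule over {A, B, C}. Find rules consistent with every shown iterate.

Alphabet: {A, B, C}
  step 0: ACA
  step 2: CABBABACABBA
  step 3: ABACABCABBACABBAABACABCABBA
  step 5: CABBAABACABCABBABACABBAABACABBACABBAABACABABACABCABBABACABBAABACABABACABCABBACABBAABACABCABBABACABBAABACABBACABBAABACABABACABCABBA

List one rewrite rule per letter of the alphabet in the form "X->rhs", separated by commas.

  step 2 ⇒ step 3: CABBABACABBA ⇒ A·BA·CAB·CAB·BA·CAB·BA·A·BA·CAB·CAB·BA
    A ↦ BA
    B ↦ CAB
    C ↦ A

A->BA, B->CAB, C->A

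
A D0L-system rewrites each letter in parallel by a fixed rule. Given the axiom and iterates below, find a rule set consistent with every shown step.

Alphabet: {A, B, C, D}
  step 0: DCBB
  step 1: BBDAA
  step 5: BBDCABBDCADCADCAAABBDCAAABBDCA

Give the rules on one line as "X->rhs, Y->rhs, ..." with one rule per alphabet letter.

A->CA, B->A, C->D, D->BB

  step 0 ⇒ step 1: DCBB ⇒ BB·D·A·A
    B ↦ A
    C ↦ D
    D ↦ BB
    A ↦ CA  (constrained at step 1)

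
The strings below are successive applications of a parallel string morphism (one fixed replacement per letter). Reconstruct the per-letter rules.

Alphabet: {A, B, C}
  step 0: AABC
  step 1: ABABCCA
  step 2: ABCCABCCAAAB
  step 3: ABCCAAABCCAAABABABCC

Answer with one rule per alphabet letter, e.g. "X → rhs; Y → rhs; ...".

A->AB, B->CC, C->A

  step 2 ⇒ step 3: ABCCABCCAAAB ⇒ AB·CC·A·A·AB·CC·A·A·AB·AB·AB·CC
    A ↦ AB
    B ↦ CC
    C ↦ A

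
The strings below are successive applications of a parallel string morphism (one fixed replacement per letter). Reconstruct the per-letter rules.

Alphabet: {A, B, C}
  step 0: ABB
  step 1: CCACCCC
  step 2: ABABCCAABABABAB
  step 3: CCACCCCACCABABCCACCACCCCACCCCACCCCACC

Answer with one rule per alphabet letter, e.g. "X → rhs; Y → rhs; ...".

  step 2 ⇒ step 3: ABABCCAABABABAB ⇒ CCA·CC·CCA·CC·AB·AB·CCA·CCA·CC·CCA·CC·CCA·CC·CCA·CC
    A ↦ CCA
    B ↦ CC
    C ↦ AB

A->CCA, B->CC, C->AB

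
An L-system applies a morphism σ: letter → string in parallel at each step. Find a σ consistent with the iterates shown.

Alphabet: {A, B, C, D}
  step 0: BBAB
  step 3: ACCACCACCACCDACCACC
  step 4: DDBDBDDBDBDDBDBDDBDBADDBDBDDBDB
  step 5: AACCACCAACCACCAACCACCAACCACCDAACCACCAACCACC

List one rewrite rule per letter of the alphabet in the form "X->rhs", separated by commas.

  step 4 ⇒ step 5: DDBDBDDBDBDDBDBDDBDBADDBDBDDBDB ⇒ A·A·CC·A·CC·A·A·CC·A·CC·A·A·CC·A·CC·A·A·CC·A·CC·D·A·A·CC·A·CC·A·A·CC·A·CC
    A ↦ D
    B ↦ CC
    D ↦ A
  step 3 ⇒ step 4: ACCACCACCACCDACCACC ⇒ D·DB·DB·D·DB·DB·D·DB·DB·D·DB·DB·A·D·DB·DB·D·DB·DB
    C ↦ DB

A->D, B->CC, C->DB, D->A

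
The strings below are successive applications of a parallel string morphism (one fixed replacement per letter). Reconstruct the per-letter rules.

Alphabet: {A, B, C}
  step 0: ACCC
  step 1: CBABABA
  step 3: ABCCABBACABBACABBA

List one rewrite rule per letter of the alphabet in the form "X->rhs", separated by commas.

A->C, B->AB, C->BA

  step 0 ⇒ step 1: ACCC ⇒ C·BA·BA·BA
    A ↦ C
    C ↦ BA
    B ↦ AB  (constrained at step 1)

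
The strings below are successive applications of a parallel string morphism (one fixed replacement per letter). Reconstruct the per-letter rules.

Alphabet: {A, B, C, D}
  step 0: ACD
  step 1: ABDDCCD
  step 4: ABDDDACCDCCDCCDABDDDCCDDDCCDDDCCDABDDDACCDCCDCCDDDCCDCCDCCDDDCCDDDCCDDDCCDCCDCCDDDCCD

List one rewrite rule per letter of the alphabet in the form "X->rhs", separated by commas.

  step 0 ⇒ step 1: ACD ⇒ ABD·D·CCD
    A ↦ ABD
    C ↦ D
    D ↦ CCD
    B ↦ DDA  (constrained at step 1)

A->ABD, B->DDA, C->D, D->CCD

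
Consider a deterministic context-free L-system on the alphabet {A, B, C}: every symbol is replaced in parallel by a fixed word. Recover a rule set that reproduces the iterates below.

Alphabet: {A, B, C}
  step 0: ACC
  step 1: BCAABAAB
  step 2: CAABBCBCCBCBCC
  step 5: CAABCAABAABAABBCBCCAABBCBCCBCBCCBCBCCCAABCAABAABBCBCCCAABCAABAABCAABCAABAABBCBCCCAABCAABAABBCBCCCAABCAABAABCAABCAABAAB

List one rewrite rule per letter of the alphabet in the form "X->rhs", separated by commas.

A->BC, B->C, C->AAB

  step 1 ⇒ step 2: BCAABAAB ⇒ C·AAB·BC·BC·C·BC·BC·C
    A ↦ BC
    B ↦ C
    C ↦ AAB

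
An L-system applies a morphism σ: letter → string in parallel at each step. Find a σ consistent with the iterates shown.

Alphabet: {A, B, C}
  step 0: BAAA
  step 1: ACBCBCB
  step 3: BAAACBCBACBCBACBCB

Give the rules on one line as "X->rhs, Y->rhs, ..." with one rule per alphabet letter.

  step 0 ⇒ step 1: BAAA ⇒ A·CB·CB·CB
    A ↦ CB
    B ↦ A
    C ↦ BA  (constrained at step 1)

A->CB, B->A, C->BA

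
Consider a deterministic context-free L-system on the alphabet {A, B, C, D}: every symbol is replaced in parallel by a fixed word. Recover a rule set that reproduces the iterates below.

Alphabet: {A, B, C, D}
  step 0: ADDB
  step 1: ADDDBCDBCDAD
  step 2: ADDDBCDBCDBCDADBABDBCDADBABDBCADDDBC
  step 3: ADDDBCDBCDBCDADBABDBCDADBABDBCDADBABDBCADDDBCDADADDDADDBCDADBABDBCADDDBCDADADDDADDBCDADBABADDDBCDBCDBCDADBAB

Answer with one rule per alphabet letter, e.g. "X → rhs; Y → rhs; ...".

  step 2 ⇒ step 3: ADDDBCDBCDBCDADBABDBCDADBABDBCADDDBC ⇒ ADD·DBC·DBC·DBC·DAD·BAB·DBC·DAD·BAB·DBC·DAD·BAB·DBC·ADD·DBC·DAD·ADD·DAD·DBC·DAD·BAB·DBC·ADD·DBC·DAD·ADD·DAD·DBC·DAD·BAB·ADD·DBC·DBC·DBC·DAD·BAB
    A ↦ ADD
    B ↦ DAD
    C ↦ BAB
    D ↦ DBC

A->ADD, B->DAD, C->BAB, D->DBC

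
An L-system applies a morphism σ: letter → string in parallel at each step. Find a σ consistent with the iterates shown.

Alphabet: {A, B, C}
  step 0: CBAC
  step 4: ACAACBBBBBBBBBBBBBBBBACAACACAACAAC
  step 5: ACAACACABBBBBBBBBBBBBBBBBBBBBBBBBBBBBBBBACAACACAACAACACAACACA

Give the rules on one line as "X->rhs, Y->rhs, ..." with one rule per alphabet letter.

  step 4 ⇒ step 5: ACAACBBBBBBBBBBBBBBBBACAACACAACAAC ⇒ AC·A·AC·AC·A·BB·BB·BB·BB·BB·BB·BB·BB·BB·BB·BB·BB·BB·BB·BB·BB·AC·A·AC·AC·A·AC·A·AC·AC·A·AC·AC·A
    A ↦ AC
    B ↦ BB
    C ↦ A

A->AC, B->BB, C->A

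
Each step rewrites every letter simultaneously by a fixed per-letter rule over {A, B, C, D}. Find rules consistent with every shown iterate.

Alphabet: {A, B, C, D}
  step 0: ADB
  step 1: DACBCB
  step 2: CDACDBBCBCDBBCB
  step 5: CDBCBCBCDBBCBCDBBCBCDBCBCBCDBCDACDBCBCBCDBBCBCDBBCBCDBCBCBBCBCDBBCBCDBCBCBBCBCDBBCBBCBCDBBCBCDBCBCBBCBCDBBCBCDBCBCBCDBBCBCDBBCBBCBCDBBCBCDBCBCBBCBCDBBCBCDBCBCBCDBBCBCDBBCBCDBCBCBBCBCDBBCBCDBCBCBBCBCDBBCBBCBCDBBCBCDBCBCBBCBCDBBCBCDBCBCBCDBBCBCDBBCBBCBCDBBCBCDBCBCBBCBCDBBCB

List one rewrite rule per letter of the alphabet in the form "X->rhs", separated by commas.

  step 1 ⇒ step 2: DACBCB ⇒ C·DA·CDB·BCB·CDB·BCB
    A ↦ DA
    B ↦ BCB
    C ↦ CDB
    D ↦ C

A->DA, B->BCB, C->CDB, D->C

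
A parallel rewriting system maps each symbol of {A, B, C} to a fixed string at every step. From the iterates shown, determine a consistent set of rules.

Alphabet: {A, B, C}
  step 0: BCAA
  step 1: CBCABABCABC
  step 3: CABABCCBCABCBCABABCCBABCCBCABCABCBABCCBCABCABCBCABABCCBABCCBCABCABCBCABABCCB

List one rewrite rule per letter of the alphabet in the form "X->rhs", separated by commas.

A->ABC, B->CB, C->CAB

  step 0 ⇒ step 1: BCAA ⇒ CB·CAB·ABC·ABC
    A ↦ ABC
    B ↦ CB
    C ↦ CAB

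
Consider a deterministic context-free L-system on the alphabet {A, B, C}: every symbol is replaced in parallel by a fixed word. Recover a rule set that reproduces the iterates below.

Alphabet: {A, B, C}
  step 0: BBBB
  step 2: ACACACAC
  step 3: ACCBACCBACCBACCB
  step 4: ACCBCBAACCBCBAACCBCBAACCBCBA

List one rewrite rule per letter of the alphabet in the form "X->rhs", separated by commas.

A->AC, B->A, C->CB

  step 3 ⇒ step 4: ACCBACCBACCBACCB ⇒ AC·CB·CB·A·AC·CB·CB·A·AC·CB·CB·A·AC·CB·CB·A
    A ↦ AC
    B ↦ A
    C ↦ CB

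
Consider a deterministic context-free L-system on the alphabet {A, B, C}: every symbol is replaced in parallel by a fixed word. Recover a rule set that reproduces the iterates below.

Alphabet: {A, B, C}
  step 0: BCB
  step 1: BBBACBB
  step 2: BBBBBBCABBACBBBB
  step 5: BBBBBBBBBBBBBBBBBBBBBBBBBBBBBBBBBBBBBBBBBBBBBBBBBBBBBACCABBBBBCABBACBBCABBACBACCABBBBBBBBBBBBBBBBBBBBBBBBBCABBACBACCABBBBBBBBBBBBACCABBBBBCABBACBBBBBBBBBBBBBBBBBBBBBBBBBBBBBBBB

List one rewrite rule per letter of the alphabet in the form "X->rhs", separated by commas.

  step 1 ⇒ step 2: BBBACBB ⇒ BB·BB·BB·CAB·BAC·BB·BB
    A ↦ CAB
    B ↦ BB
    C ↦ BAC

A->CAB, B->BB, C->BAC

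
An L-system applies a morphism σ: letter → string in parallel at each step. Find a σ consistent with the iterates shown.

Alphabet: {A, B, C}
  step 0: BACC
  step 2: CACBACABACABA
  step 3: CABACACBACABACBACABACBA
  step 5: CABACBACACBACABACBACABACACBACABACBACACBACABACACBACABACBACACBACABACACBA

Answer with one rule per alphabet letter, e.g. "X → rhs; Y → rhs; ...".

A->BA, B->C, C->CA

  step 2 ⇒ step 3: CACBACABACABA ⇒ CA·BA·CA·C·BA·CA·BA·C·BA·CA·BA·C·BA
    A ↦ BA
    B ↦ C
    C ↦ CA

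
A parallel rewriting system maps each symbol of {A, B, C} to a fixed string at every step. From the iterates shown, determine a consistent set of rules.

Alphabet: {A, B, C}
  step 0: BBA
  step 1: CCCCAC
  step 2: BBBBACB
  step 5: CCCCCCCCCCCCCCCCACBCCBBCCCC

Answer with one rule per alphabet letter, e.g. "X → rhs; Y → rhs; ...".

  step 1 ⇒ step 2: CCCCAC ⇒ B·B·B·B·AC·B
    A ↦ AC
    C ↦ B
  step 0 ⇒ step 1: BBA ⇒ CC·CC·AC
    B ↦ CC

A->AC, B->CC, C->B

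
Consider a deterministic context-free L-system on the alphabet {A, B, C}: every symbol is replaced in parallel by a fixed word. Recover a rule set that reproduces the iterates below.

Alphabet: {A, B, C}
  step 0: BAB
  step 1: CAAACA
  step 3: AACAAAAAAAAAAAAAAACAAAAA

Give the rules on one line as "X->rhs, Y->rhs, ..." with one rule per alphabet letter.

A->AA, B->CA, C->AB

  step 0 ⇒ step 1: BAB ⇒ CA·AA·CA
    A ↦ AA
    B ↦ CA
    C ↦ AB  (constrained at step 1)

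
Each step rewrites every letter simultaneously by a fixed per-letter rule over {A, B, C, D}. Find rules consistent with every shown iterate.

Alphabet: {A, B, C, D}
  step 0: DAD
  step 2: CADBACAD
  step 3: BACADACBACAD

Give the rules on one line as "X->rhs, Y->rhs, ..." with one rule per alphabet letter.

A->C, B->A, C->BA, D->AD

  step 2 ⇒ step 3: CADBACAD ⇒ BA·C·AD·A·C·BA·C·AD
    A ↦ C
    B ↦ A
    C ↦ BA
    D ↦ AD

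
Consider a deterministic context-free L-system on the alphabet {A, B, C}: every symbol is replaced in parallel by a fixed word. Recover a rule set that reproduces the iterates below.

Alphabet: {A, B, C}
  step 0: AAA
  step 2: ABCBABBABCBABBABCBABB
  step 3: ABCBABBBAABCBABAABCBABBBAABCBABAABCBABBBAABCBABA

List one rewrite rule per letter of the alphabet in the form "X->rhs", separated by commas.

A->ABC, B->BA, C->BB

  step 2 ⇒ step 3: ABCBABBABCBABBABCBABB ⇒ ABC·BA·BB·BA·ABC·BA·BA·ABC·BA·BB·BA·ABC·BA·BA·ABC·BA·BB·BA·ABC·BA·BA
    A ↦ ABC
    B ↦ BA
    C ↦ BB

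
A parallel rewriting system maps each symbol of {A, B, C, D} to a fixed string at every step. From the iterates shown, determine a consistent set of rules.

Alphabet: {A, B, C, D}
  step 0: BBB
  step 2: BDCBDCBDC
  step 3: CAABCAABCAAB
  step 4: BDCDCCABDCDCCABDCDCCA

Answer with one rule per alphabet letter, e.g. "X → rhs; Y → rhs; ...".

A->DC, B->CA, C->B, D->A

  step 3 ⇒ step 4: CAABCAABCAAB ⇒ B·DC·DC·CA·B·DC·DC·CA·B·DC·DC·CA
    A ↦ DC
    B ↦ CA
    C ↦ B
  step 2 ⇒ step 3: BDCBDCBDC ⇒ CA·A·B·CA·A·B·CA·A·B
    D ↦ A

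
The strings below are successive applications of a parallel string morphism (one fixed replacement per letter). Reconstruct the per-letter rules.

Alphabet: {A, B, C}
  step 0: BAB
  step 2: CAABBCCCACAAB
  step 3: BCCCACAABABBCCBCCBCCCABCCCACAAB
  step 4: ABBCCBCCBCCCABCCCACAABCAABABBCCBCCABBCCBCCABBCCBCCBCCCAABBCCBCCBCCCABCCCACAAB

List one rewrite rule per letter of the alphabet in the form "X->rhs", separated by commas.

A->CA, B->AB, C->BCC

  step 3 ⇒ step 4: BCCCACAABABBCCBCCBCCCABCCCACAAB ⇒ AB·BCC·BCC·BCC·CA·BCC·CA·CA·AB·CA·AB·AB·BCC·BCC·AB·BCC·BCC·AB·BCC·BCC·BCC·CA·AB·BCC·BCC·BCC·CA·BCC·CA·CA·AB
    A ↦ CA
    B ↦ AB
    C ↦ BCC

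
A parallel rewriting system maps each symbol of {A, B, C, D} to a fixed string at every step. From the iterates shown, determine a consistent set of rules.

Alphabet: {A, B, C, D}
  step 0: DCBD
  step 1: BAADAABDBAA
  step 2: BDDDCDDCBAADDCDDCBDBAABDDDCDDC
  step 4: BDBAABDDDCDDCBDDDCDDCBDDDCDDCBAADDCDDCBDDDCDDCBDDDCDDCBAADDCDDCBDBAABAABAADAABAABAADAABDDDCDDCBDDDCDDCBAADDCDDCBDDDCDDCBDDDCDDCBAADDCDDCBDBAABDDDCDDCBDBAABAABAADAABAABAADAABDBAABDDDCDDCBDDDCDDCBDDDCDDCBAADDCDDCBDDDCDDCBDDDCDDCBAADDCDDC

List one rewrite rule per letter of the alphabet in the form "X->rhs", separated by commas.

A->DDC, B->BD, C->DAA, D->BAA

  step 1 ⇒ step 2: BAADAABDBAA ⇒ BD·DDC·DDC·BAA·DDC·DDC·BD·BAA·BD·DDC·DDC
    A ↦ DDC
    B ↦ BD
    D ↦ BAA
  step 0 ⇒ step 1: DCBD ⇒ BAA·DAA·BD·BAA
    C ↦ DAA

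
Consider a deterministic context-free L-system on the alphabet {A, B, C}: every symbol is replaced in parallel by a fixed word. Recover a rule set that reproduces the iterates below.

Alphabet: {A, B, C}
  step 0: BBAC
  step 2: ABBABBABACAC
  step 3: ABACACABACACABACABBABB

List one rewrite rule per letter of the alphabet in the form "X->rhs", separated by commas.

  step 2 ⇒ step 3: ABBABBABACAC ⇒ AB·AC·AC·AB·AC·AC·AB·AC·AB·B·AB·B
    A ↦ AB
    B ↦ AC
    C ↦ B

A->AB, B->AC, C->B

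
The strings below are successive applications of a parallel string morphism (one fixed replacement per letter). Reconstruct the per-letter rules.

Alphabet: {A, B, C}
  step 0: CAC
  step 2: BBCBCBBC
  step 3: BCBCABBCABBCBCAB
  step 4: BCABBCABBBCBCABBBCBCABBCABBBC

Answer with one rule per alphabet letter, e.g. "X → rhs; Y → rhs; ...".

A->B, B->BC, C->AB

  step 3 ⇒ step 4: BCBCABBCABBCBCAB ⇒ BC·AB·BC·AB·B·BC·BC·AB·B·BC·BC·AB·BC·AB·B·BC
    A ↦ B
    B ↦ BC
    C ↦ AB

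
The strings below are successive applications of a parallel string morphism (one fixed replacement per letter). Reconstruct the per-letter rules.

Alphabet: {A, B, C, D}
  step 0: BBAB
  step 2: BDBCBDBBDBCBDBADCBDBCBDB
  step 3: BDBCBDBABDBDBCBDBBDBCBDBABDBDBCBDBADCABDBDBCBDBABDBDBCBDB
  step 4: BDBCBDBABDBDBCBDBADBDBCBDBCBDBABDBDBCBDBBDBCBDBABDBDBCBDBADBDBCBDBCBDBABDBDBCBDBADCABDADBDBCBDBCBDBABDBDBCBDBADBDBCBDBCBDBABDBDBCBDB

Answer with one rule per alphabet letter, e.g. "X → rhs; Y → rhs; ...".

A->AD, B->BDB, C->ABD, D->C

  step 3 ⇒ step 4: BDBCBDBABDBDBCBDBBDBCBDBABDBDBCBDBADCABDBDBCBDBABDBDBCBDB ⇒ BDB·C·BDB·ABD·BDB·C·BDB·AD·BDB·C·BDB·C·BDB·ABD·BDB·C·BDB·BDB·C·BDB·ABD·BDB·C·BDB·AD·BDB·C·BDB·C·BDB·ABD·BDB·C·BDB·AD·C·ABD·AD·BDB·C·BDB·C·BDB·ABD·BDB·C·BDB·AD·BDB·C·BDB·C·BDB·ABD·BDB·C·BDB
    A ↦ AD
    B ↦ BDB
    C ↦ ABD
    D ↦ C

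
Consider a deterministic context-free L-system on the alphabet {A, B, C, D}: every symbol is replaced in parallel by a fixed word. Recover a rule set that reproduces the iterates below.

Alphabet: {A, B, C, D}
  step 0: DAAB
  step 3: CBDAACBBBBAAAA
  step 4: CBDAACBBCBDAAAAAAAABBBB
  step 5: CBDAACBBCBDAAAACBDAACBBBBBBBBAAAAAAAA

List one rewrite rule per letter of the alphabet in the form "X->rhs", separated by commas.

A->B, B->AA, C->CBD, D->C

  step 4 ⇒ step 5: CBDAACBBCBDAAAAAAAABBBB ⇒ CBD·AA·C·B·B·CBD·AA·AA·CBD·AA·C·B·B·B·B·B·B·B·B·AA·AA·AA·AA
    A ↦ B
    B ↦ AA
    C ↦ CBD
    D ↦ C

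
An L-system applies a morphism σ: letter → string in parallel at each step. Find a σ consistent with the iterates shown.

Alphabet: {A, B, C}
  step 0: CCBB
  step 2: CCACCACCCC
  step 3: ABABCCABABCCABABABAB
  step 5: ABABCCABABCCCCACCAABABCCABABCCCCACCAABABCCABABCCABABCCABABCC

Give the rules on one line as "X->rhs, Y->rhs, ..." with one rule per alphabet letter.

  step 2 ⇒ step 3: CCACCACCCC ⇒ AB·AB·CC·AB·AB·CC·AB·AB·AB·AB
    A ↦ CC
    C ↦ AB
    B ↦ A  (constrained at step 0)

A->CC, B->A, C->AB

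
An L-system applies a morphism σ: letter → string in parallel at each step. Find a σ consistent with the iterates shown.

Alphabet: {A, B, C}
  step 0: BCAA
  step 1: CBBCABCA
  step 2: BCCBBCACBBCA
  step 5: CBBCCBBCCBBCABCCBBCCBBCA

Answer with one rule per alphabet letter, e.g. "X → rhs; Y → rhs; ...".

  step 1 ⇒ step 2: CBBCABCA ⇒ B·C·C·B·BCA·C·B·BCA
    A ↦ BCA
    B ↦ C
    C ↦ B

A->BCA, B->C, C->B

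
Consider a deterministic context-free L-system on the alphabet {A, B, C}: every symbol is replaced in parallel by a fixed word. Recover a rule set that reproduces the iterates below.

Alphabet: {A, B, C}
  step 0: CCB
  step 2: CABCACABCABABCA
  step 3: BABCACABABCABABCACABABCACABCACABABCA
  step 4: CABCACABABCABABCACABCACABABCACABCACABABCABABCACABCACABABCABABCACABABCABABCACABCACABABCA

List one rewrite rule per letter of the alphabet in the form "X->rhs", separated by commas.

A->BCA, B->CA, C->BA

  step 3 ⇒ step 4: BABCACABABCABABCACABABCACABCACABABCA ⇒ CA·BCA·CA·BA·BCA·BA·BCA·CA·BCA·CA·BA·BCA·CA·BCA·CA·BA·BCA·BA·BCA·CA·BCA·CA·BA·BCA·BA·BCA·CA·BA·BCA·BA·BCA·CA·BCA·CA·BA·BCA
    A ↦ BCA
    B ↦ CA
    C ↦ BA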